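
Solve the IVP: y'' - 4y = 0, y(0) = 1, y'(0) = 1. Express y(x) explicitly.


Characteristic roots of r² - 4 = 0 are -2, 2.
General solution y = c₁ e^(-2x) + c₂ e^(2x).
Apply y(0) = 1: c₁ + c₂ = 1. Apply y'(0) = 1: -2 c₁ + 2 c₂ = 1.
Solve: c₁ = 1/4, c₂ = 3/4.
Particular solution: y = (1/4)e^(-2x) + (3/4)e^(2x).


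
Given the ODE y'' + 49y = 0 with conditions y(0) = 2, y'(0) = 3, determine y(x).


Characteristic roots of r² + 49 = 0 are ±7i, so y = C₁cos(7x) + C₂sin(7x).
Apply y(0) = 2: C₁ = 2. Differentiate and apply y'(0) = 3: 7·C₂ = 3, so C₂ = 3/7.
Particular solution: y = 2cos(7x) + (3/7)sin(7x).


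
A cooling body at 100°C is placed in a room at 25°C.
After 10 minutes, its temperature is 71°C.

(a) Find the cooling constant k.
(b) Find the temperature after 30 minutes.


Newton's law: T(t) = T_a + (T₀ - T_a)e^(-kt).
(a) Use T(10) = 71: (71 - 25)/(100 - 25) = e^(-k·10), so k = -ln(0.613)/10 ≈ 0.0489.
(b) Apply k to t = 30: T(30) = 25 + (75)e^(-1.467) ≈ 42.3°C.


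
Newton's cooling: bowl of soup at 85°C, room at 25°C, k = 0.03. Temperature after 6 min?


Newton's law: dT/dt = -k(T - T_a) has solution T(t) = T_a + (T₀ - T_a)e^(-kt).
Plug in T_a = 25, T₀ = 85, k = 0.03, t = 6: T(6) = 25 + (60)e^(-0.18) ≈ 75.1°C.


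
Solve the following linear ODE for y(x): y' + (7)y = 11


P(x) = 7, Q(x) = 11; integrating factor μ = e^(7x).
(μ y)' = 11e^(7x) ⇒ μ y = (11/7)e^(7x) + C.
Divide by μ: y = 11/7 + Ce^(-7x).


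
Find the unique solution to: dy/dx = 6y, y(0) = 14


General solution of y' = 6y is y = Ce^(6x).
Apply y(0) = 14: C = 14.
Particular solution: y = 14e^(6x).


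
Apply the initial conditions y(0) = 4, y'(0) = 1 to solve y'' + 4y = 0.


Characteristic roots of r² + 4 = 0 are ±2i, so y = C₁cos(2x) + C₂sin(2x).
Apply y(0) = 4: C₁ = 4. Differentiate and apply y'(0) = 1: 2·C₂ = 1, so C₂ = 1/2.
Particular solution: y = 4cos(2x) + (1/2)sin(2x).


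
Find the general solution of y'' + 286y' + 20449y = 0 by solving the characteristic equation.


Characteristic equation: r² + 286r + 20449 = 0, i.e. (r + 143)² = 0.
Repeated root r = -143; include an x factor for the second linearly independent solution.
General solution: y = (C₁ + C₂x)e^(-143x).


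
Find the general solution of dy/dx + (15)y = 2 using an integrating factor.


P(x) = 15, Q(x) = 2; integrating factor μ = e^(15x).
(μ y)' = 2e^(15x) ⇒ μ y = (2/15)e^(15x) + C.
Divide by μ: y = 2/15 + Ce^(-15x).


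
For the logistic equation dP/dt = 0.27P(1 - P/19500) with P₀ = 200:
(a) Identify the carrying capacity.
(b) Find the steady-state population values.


Logistic ODE dP/dt = 0.27P(1 - P/19500) has equilibria where dP/dt = 0, i.e. P = 0 or P = 19500.
The coefficient (1 - P/K) = 0 when P = K, identifying K = 19500 as the carrying capacity.
(a) K = 19500; (b) equilibria P = 0 and P = 19500.


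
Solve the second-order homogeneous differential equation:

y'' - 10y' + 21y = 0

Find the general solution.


Characteristic equation: r² - 10r + 21 = 0.
Factor: (r - 3)(r - 7) = 0 ⇒ r = 3, 7 (distinct real).
General solution: y = C₁e^(3x) + C₂e^(7x).


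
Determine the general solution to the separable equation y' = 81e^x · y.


Separate variables: dy/y = 81e^x dx.
Integrate: ln|y| = 81e^x + C₀.
Exponentiate: y = Ce^(81e^x).


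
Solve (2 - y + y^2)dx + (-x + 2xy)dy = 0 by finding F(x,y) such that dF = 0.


Check exactness: ∂M/∂y = -1 + 2y and ∂N/∂x = -1 + 2y; equal, so the equation is exact.
Integrate M with respect to x (treating y as constant): ∫M dx = 2x - xy + xy^2 + h(y).
Differentiate w.r.t. y and set equal to N: all terms match, so h'(y) = 0 and h is a constant absorbed into C.
General solution: 2x - xy + xy^2 = C.


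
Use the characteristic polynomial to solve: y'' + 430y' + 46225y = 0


Characteristic equation: r² + 430r + 46225 = 0, i.e. (r + 215)² = 0.
Repeated root r = -215; include an x factor for the second linearly independent solution.
General solution: y = (C₁ + C₂x)e^(-215x).


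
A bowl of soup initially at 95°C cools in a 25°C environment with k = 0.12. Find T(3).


Newton's law: dT/dt = -k(T - T_a) has solution T(t) = T_a + (T₀ - T_a)e^(-kt).
Plug in T_a = 25, T₀ = 95, k = 0.12, t = 3: T(3) = 25 + (70)e^(-0.36) ≈ 73.8°C.


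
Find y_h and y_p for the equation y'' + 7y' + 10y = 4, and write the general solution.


Characteristic roots of r² + 7r + 10 = 0 are -2, -5.
y_h = C₁e^(-2x) + C₂e^(-5x).
Constant forcing; try y_p = A. Then 10A = 4 ⇒ A = 2/5.
General solution: y = C₁e^(-2x) + C₂e^(-5x) + 2/5.


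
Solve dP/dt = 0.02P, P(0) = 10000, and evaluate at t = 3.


The ODE dP/dt = 0.02P has solution P(t) = P(0)e^(0.02t).
Substitute P(0) = 10000 and t = 3: P(3) = 10000 e^(0.06) ≈ 10618.


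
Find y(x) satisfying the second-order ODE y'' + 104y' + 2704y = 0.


Characteristic equation: r² + 104r + 2704 = 0, i.e. (r + 52)² = 0.
Repeated root r = -52; include an x factor for the second linearly independent solution.
General solution: y = (C₁ + C₂x)e^(-52x).


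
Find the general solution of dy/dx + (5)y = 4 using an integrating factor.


P(x) = 5, Q(x) = 4; integrating factor μ = e^(5x).
(μ y)' = 4e^(5x) ⇒ μ y = (4/5)e^(5x) + C.
Divide by μ: y = 4/5 + Ce^(-5x).


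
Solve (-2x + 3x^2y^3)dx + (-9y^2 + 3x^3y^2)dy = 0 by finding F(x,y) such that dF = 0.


Check exactness: ∂M/∂y = 9x^2y^2 and ∂N/∂x = 9x^2y^2; equal, so the equation is exact.
Integrate M with respect to x (treating y as constant): ∫M dx = -x^2 + x^3y^3 + h(y).
Differentiate w.r.t. y and set equal to N: the x-dependent terms already match, leaving h'(y) = -9y^2. Integrate: h(y) = -3y^3.
So F(x,y) = -3y^3 - x^2 + x^3y^3.
General solution: -3y^3 - x^2 + x^3y^3 = C.


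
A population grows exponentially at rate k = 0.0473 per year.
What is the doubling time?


Exponential growth: P(t) = P₀ e^(0.0473t). Set P(t)/P₀ = 2: e^(0.0473t) = 2.
Solve: t = ln(2)/0.0473 ≈ 14.65 years.


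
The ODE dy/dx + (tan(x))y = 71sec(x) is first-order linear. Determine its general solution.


P(x) = tan(x) ⇒ μ = e^(∫tan(x)dx) = sec(x).
(sec(x) y)' = 71sec²(x) ⇒ sec(x) y = 71tan(x) + C.
Multiply by cos(x): y = 71sin(x) + C·cos(x).


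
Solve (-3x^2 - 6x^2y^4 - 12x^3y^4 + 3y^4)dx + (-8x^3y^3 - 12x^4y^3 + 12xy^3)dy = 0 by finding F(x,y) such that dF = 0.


Check exactness: ∂M/∂y = -24x^2y^3 - 48x^3y^3 + 12y^3 and ∂N/∂x = -24x^2y^3 - 48x^3y^3 + 12y^3; equal, so the equation is exact.
Integrate M with respect to x (treating y as constant): ∫M dx = -x^3 - 2x^3y^4 - 3x^4y^4 + 3xy^4 + h(y).
Differentiate w.r.t. y and set equal to N: all terms match, so h'(y) = 0 and h is a constant absorbed into C.
General solution: -x^3 - 2x^3y^4 - 3x^4y^4 + 3xy^4 = C.


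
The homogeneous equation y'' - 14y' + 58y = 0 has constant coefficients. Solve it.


Characteristic equation: r² - 14r + 58 = 0.
Discriminant is negative; roots r = 7 ± 3i (complex conjugate pair).
General solution uses e^(α x)(C₁ cos(β x) + C₂ sin(β x)): y = e^(7x)(C₁cos(3x) + C₂sin(3x)).


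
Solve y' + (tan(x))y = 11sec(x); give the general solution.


P(x) = tan(x) ⇒ μ = e^(∫tan(x)dx) = sec(x).
(sec(x) y)' = 11sec²(x) ⇒ sec(x) y = 11tan(x) + C.
Multiply by cos(x): y = 11sin(x) + C·cos(x).


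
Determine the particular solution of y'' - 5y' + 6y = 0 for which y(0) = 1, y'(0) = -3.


Characteristic roots of r² - 5r + 6 = 0 are 3, 2.
General solution y = c₁ e^(3x) + c₂ e^(2x).
Apply y(0) = 1: c₁ + c₂ = 1. Apply y'(0) = -3: 3 c₁ + 2 c₂ = -3.
Solve: c₁ = -5, c₂ = 6.
Particular solution: y = -5e^(3x) + 6e^(2x).


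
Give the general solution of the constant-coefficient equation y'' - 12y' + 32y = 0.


Characteristic equation: r² - 12r + 32 = 0.
Factor: (r - 4)(r - 8) = 0 ⇒ r = 4, 8 (distinct real).
General solution: y = C₁e^(4x) + C₂e^(8x).


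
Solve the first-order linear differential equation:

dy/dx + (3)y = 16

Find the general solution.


P(x) = 3, Q(x) = 16; integrating factor μ = e^(3x).
(μ y)' = 16e^(3x) ⇒ μ y = (16/3)e^(3x) + C.
Divide by μ: y = 16/3 + Ce^(-3x).


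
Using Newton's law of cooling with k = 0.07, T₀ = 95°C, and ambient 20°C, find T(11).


Newton's law: dT/dt = -k(T - T_a) has solution T(t) = T_a + (T₀ - T_a)e^(-kt).
Plug in T_a = 20, T₀ = 95, k = 0.07, t = 11: T(11) = 20 + (75)e^(-0.77) ≈ 54.7°C.


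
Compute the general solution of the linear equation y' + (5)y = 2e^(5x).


P(x) = 5 ⇒ μ = e^(5x).
(μ y)' = 2e^(10x) ⇒ μ y = (2/10)e^(10x) + C.
Divide by μ: y = (1/5)e^(5x) + Ce^(-5x).


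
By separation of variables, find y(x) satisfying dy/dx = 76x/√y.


Separate: √y dy = 76x dx.
Integrate: (2/3)y^(3/2) = 38x² + C.


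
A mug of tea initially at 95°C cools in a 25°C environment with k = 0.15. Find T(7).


Newton's law: dT/dt = -k(T - T_a) has solution T(t) = T_a + (T₀ - T_a)e^(-kt).
Plug in T_a = 25, T₀ = 95, k = 0.15, t = 7: T(7) = 25 + (70)e^(-1.05) ≈ 49.5°C.


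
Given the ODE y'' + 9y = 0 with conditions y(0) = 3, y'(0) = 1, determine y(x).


Characteristic roots of r² + 9 = 0 are ±3i, so y = C₁cos(3x) + C₂sin(3x).
Apply y(0) = 3: C₁ = 3. Differentiate and apply y'(0) = 1: 3·C₂ = 1, so C₂ = 1/3.
Particular solution: y = 3cos(3x) + (1/3)sin(3x).


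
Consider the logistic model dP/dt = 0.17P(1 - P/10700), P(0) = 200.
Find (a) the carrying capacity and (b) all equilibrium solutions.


Logistic ODE dP/dt = 0.17P(1 - P/10700) has equilibria where dP/dt = 0, i.e. P = 0 or P = 10700.
The coefficient (1 - P/K) = 0 when P = K, identifying K = 10700 as the carrying capacity.
(a) K = 10700; (b) equilibria P = 0 and P = 10700.


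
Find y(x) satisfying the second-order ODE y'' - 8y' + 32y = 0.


Characteristic equation: r² - 8r + 32 = 0.
Discriminant is negative; roots r = 4 ± 4i (complex conjugate pair).
General solution uses e^(α x)(C₁ cos(β x) + C₂ sin(β x)): y = e^(4x)(C₁cos(4x) + C₂sin(4x)).


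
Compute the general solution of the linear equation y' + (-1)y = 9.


P(x) = -1 ⇒ μ = e^(-x).
(μ y)' = 9e^(-x) ⇒ μ y = -9e^(-x) + C.
Divide by μ: y = -9 + Ce^(x).


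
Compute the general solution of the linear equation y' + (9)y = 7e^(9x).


P(x) = 9 ⇒ μ = e^(9x).
(μ y)' = 7e^(18x) ⇒ μ y = (7/18)e^(18x) + C.
Divide by μ: y = (7/18)e^(9x) + Ce^(-9x).


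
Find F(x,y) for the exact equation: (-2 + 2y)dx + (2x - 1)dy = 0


Check exactness: ∂M/∂y = 2 and ∂N/∂x = 2; equal, so the equation is exact.
Integrate M with respect to x (treating y as constant): ∫M dx = -2x + 2xy + h(y).
Differentiate w.r.t. y and set equal to N: the x-dependent terms already match, leaving h'(y) = -1. Integrate: h(y) = -y.
So F(x,y) = -2x + 2xy - y.
General solution: -2x + 2xy - y = C.


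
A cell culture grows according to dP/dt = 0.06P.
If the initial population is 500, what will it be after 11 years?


The ODE dP/dt = 0.06P has solution P(t) = P(0)e^(0.06t).
Substitute P(0) = 500 and t = 11: P(11) = 500 e^(0.66) ≈ 967.


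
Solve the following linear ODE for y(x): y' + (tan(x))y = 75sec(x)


P(x) = tan(x) ⇒ μ = e^(∫tan(x)dx) = sec(x).
(sec(x) y)' = 75sec²(x) ⇒ sec(x) y = 75tan(x) + C.
Multiply by cos(x): y = 75sin(x) + C·cos(x).


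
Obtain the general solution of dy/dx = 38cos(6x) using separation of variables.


g(y) = 1, so integrate directly: y = ∫ 38cos(6x) dx = (19/3)sin(6x) + C.


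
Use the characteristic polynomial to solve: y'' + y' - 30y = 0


Characteristic equation: r² + r - 30 = 0.
Factor: (r + 6)(r - 5) = 0 ⇒ r = -6, 5 (distinct real).
General solution: y = C₁e^(-6x) + C₂e^(5x).


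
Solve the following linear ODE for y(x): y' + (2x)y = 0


P(x) = 2x ⇒ μ = e^(x²).
Q(x) = 0 so μ y is constant: y = Ce^(-x²).


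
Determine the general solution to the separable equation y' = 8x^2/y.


Separate variables: y dy = 8x^2 dx.
Integrate both sides: y²/2 = (8/3)x^3 + C₀.
Multiply by 2: y² = (16/3)x^3 + C.


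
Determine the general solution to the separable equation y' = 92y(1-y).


Separate: dy/[y(1-y)] = 92 dx.
Partial fractions: 1/[y(1-y)] = 1/y + 1/(1-y).
Integrate: ln|y/(1-y)| = 92x + C₀.
Solve for y: y = 1/(1 + Ce^(-92x)).


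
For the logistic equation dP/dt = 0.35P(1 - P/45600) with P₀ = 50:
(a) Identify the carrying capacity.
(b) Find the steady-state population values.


Logistic ODE dP/dt = 0.35P(1 - P/45600) has equilibria where dP/dt = 0, i.e. P = 0 or P = 45600.
The coefficient (1 - P/K) = 0 when P = K, identifying K = 45600 as the carrying capacity.
(a) K = 45600; (b) equilibria P = 0 and P = 45600.


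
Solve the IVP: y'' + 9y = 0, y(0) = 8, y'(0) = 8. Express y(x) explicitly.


Characteristic roots of r² + 9 = 0 are ±3i, so y = C₁cos(3x) + C₂sin(3x).
Apply y(0) = 8: C₁ = 8. Differentiate and apply y'(0) = 8: 3·C₂ = 8, so C₂ = 8/3.
Particular solution: y = 8cos(3x) + (8/3)sin(3x).


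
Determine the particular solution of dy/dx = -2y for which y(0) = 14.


General solution of y' = -2y is y = Ce^(-2x).
Apply y(0) = 14: C = 14.
Particular solution: y = 14e^(-2x).


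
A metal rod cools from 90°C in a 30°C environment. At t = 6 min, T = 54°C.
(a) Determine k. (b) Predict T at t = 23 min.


Newton's law: T(t) = T_a + (T₀ - T_a)e^(-kt).
(a) Use T(6) = 54: (54 - 30)/(90 - 30) = e^(-k·6), so k = -ln(0.400)/6 ≈ 0.1527.
(b) Apply k to t = 23: T(23) = 30 + (60)e^(-3.512) ≈ 31.8°C.


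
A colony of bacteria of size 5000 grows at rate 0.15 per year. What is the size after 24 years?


The ODE dP/dt = 0.15P has solution P(t) = P(0)e^(0.15t).
Substitute P(0) = 5000 and t = 24: P(24) = 5000 e^(3.60) ≈ 182991.


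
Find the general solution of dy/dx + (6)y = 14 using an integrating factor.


P(x) = 6, Q(x) = 14; integrating factor μ = e^(6x).
(μ y)' = 14e^(6x) ⇒ μ y = (7/3)e^(6x) + C.
Divide by μ: y = 7/3 + Ce^(-6x).


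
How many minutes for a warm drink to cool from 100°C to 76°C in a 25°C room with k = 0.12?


From T(t) = T_a + (T₀ - T_a)e^(-kt), set T(t) = 76:
(76 - 25) / (100 - 25) = e^(-0.12t), so t = -ln(0.680)/0.12 ≈ 3.2 minutes.


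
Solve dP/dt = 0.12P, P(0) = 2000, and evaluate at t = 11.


The ODE dP/dt = 0.12P has solution P(t) = P(0)e^(0.12t).
Substitute P(0) = 2000 and t = 11: P(11) = 2000 e^(1.32) ≈ 7487.


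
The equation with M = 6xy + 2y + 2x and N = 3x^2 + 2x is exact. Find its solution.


Check exactness: ∂M/∂y = 6x + 2 and ∂N/∂x = 6x + 2; equal, so the equation is exact.
Integrate M with respect to x (treating y as constant): ∫M dx = 3x^2y + 2xy + x^2 + h(y).
Differentiate w.r.t. y and set equal to N: all terms match, so h'(y) = 0 and h is a constant absorbed into C.
General solution: 3x^2y + 2xy + x^2 = C.


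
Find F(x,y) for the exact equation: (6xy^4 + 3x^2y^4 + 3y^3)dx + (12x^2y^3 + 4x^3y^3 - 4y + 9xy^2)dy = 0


Check exactness: ∂M/∂y = 24xy^3 + 12x^2y^3 + 9y^2 and ∂N/∂x = 24xy^3 + 12x^2y^3 + 9y^2; equal, so the equation is exact.
Integrate M with respect to x (treating y as constant): ∫M dx = 3x^2y^4 + x^3y^4 + 3xy^3 + h(y).
Differentiate w.r.t. y and set equal to N: the x-dependent terms already match, leaving h'(y) = -4y. Integrate: h(y) = -2y^2.
So F(x,y) = 3x^2y^4 + x^3y^4 - 2y^2 + 3xy^3.
General solution: 3x^2y^4 + x^3y^4 - 2y^2 + 3xy^3 = C.


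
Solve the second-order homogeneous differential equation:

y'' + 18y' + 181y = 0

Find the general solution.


Characteristic equation: r² + 18r + 181 = 0.
Discriminant is negative; roots r = -9 ± 10i (complex conjugate pair).
General solution uses e^(α x)(C₁ cos(β x) + C₂ sin(β x)): y = e^(-9x)(C₁cos(10x) + C₂sin(10x)).


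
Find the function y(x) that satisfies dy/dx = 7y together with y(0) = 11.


General solution of y' = 7y is y = Ce^(7x).
Apply y(0) = 11: C = 11.
Particular solution: y = 11e^(7x).


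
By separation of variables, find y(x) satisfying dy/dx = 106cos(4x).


g(y) = 1, so integrate directly: y = ∫ 106cos(4x) dx = (53/2)sin(4x) + C.


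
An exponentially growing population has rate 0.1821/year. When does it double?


Exponential growth: P(t) = P₀ e^(0.1821t). Set P(t)/P₀ = 2: e^(0.1821t) = 2.
Solve: t = ln(2)/0.1821 ≈ 3.81 years.


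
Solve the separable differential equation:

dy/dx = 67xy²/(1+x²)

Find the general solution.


Separate: dy/y² = 67x/(1+x²) dx.
Integrate LHS: ∫ dy/y² = -1/y.
Integrate RHS via u = 1+x²: (67/2)ln(1+x²) + C.
Result: -1/y = (67/2)ln(1+x²) + C.


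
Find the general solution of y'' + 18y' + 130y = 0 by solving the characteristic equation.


Characteristic equation: r² + 18r + 130 = 0.
Discriminant is negative; roots r = -9 ± 7i (complex conjugate pair).
General solution uses e^(α x)(C₁ cos(β x) + C₂ sin(β x)): y = e^(-9x)(C₁cos(7x) + C₂sin(7x)).


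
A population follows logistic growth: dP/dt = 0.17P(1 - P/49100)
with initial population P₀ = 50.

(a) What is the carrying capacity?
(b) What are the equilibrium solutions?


Logistic ODE dP/dt = 0.17P(1 - P/49100) has equilibria where dP/dt = 0, i.e. P = 0 or P = 49100.
The coefficient (1 - P/K) = 0 when P = K, identifying K = 49100 as the carrying capacity.
(a) K = 49100; (b) equilibria P = 0 and P = 49100.


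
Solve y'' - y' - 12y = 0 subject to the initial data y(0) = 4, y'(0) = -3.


Characteristic roots of r² - r - 12 = 0 are 4, -3.
General solution y = c₁ e^(4x) + c₂ e^(-3x).
Apply y(0) = 4: c₁ + c₂ = 4. Apply y'(0) = -3: 4 c₁ - 3 c₂ = -3.
Solve: c₁ = 9/7, c₂ = 19/7.
Particular solution: y = (9/7)e^(4x) + (19/7)e^(-3x).


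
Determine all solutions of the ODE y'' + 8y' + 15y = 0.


Characteristic equation: r² + 8r + 15 = 0.
Factor: (r + 5)(r + 3) = 0 ⇒ r = -5, -3 (distinct real).
General solution: y = C₁e^(-5x) + C₂e^(-3x).


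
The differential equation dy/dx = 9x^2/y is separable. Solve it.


Separate variables: y dy = 9x^2 dx.
Integrate both sides: y²/2 = 3x^3 + C₀.
Multiply by 2: y² = 6x^3 + C.


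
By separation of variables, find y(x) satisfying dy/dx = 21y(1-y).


Separate: dy/[y(1-y)] = 21 dx.
Partial fractions: 1/[y(1-y)] = 1/y + 1/(1-y).
Integrate: ln|y/(1-y)| = 21x + C₀.
Solve for y: y = 1/(1 + Ce^(-21x)).


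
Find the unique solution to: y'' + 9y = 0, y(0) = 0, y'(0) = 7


Characteristic roots of r² + 9 = 0 are ±3i, so y = C₁cos(3x) + C₂sin(3x).
Apply y(0) = 0: C₁ = 0. Differentiate and apply y'(0) = 7: 3·C₂ = 7, so C₂ = 7/3.
Particular solution: y = (7/3)sin(3x).


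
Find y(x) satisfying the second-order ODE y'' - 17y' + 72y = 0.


Characteristic equation: r² - 17r + 72 = 0.
Factor: (r - 9)(r - 8) = 0 ⇒ r = 9, 8 (distinct real).
General solution: y = C₁e^(9x) + C₂e^(8x).


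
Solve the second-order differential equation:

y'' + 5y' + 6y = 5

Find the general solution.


Characteristic roots of r² + 5r + 6 = 0 are -3, -2.
y_h = C₁e^(-3x) + C₂e^(-2x).
Constant forcing; try y_p = A. Then 6A = 5 ⇒ A = 5/6.
General solution: y = C₁e^(-3x) + C₂e^(-2x) + 5/6.


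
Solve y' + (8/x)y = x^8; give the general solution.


P(x) = 8/x ⇒ μ = x^8.
(x^8 y)' = x^8·x^8 = x^16.
Integrate: x^8 y = x^17/(17) + C.
Solve for y: y = (1/17)x^9 + C/x^8.


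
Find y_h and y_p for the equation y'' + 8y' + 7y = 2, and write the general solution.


Characteristic roots of r² + 8r + 7 = 0 are -1, -7.
y_h = C₁e^(-x) + C₂e^(-7x).
Constant forcing; try y_p = A. Then 7A = 2 ⇒ A = 2/7.
General solution: y = C₁e^(-x) + C₂e^(-7x) + 2/7.


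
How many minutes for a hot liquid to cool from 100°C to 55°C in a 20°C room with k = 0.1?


From T(t) = T_a + (T₀ - T_a)e^(-kt), set T(t) = 55:
(55 - 20) / (100 - 20) = e^(-0.1t), so t = -ln(0.438)/0.1 ≈ 8.3 minutes.


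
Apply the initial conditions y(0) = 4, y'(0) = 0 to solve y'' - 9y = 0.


Characteristic roots of r² - 9 = 0 are 3, -3.
General solution y = c₁ e^(3x) + c₂ e^(-3x).
Apply y(0) = 4: c₁ + c₂ = 4. Apply y'(0) = 0: 3 c₁ - 3 c₂ = 0.
Solve: c₁ = 2, c₂ = 2.
Particular solution: y = 2e^(3x) + 2e^(-3x).


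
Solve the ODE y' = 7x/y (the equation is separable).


Separate variables: y dy = 7x dx.
Integrate both sides: y²/2 = (7/2)x^2 + C₀.
Multiply by 2: y² = 7x^2 + C.


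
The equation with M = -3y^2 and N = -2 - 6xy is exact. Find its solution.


Check exactness: ∂M/∂y = -6y and ∂N/∂x = -6y; equal, so the equation is exact.
Integrate M with respect to x (treating y as constant): ∫M dx = -3xy^2 + h(y).
Differentiate w.r.t. y and set equal to N: the x-dependent terms already match, leaving h'(y) = -2. Integrate: h(y) = -2y.
So F(x,y) = -2y - 3xy^2.
General solution: -2y - 3xy^2 = C.


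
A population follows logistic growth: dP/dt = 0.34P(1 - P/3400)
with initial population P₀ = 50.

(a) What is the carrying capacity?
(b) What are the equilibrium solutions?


Logistic ODE dP/dt = 0.34P(1 - P/3400) has equilibria where dP/dt = 0, i.e. P = 0 or P = 3400.
The coefficient (1 - P/K) = 0 when P = K, identifying K = 3400 as the carrying capacity.
(a) K = 3400; (b) equilibria P = 0 and P = 3400.


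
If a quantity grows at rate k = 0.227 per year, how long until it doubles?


Exponential growth: P(t) = P₀ e^(0.227t). Set P(t)/P₀ = 2: e^(0.227t) = 2.
Solve: t = ln(2)/0.227 ≈ 3.05 years.


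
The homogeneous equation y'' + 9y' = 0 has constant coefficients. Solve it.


Characteristic equation: r² + 9r = 0.
Factor: (r + 9)(r - 0) = 0 ⇒ r = -9, 0 (distinct real).
General solution: y = C₁e^(-9x) + C₂.


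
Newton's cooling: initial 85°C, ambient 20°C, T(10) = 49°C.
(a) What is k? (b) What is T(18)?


Newton's law: T(t) = T_a + (T₀ - T_a)e^(-kt).
(a) Use T(10) = 49: (49 - 20)/(85 - 20) = e^(-k·10), so k = -ln(0.446)/10 ≈ 0.0807.
(b) Apply k to t = 18: T(18) = 20 + (65)e^(-1.453) ≈ 35.2°C.


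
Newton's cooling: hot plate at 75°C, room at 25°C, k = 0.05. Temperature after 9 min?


Newton's law: dT/dt = -k(T - T_a) has solution T(t) = T_a + (T₀ - T_a)e^(-kt).
Plug in T_a = 25, T₀ = 75, k = 0.05, t = 9: T(9) = 25 + (50)e^(-0.45) ≈ 56.9°C.


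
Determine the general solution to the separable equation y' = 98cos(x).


g(y) = 1, so integrate directly: y = ∫ 98cos(x) dx = 98sin(x) + C.


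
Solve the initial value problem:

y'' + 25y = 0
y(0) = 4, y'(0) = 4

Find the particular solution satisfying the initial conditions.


Characteristic roots of r² + 25 = 0 are ±5i, so y = C₁cos(5x) + C₂sin(5x).
Apply y(0) = 4: C₁ = 4. Differentiate and apply y'(0) = 4: 5·C₂ = 4, so C₂ = 4/5.
Particular solution: y = 4cos(5x) + (4/5)sin(5x).


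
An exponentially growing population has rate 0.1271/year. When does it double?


Exponential growth: P(t) = P₀ e^(0.1271t). Set P(t)/P₀ = 2: e^(0.1271t) = 2.
Solve: t = ln(2)/0.1271 ≈ 5.45 years.


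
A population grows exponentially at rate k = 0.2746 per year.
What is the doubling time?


Exponential growth: P(t) = P₀ e^(0.2746t). Set P(t)/P₀ = 2: e^(0.2746t) = 2.
Solve: t = ln(2)/0.2746 ≈ 2.52 years.


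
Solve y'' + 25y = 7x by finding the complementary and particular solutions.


Homogeneous: r² + 25 = 0 ⇒ r = ±5i, y_h = C₁cos(5x) + C₂sin(5x).
Polynomial forcing; try y_p = Ax + B. Then y_p'' + 25 y_p = 25(Ax + B) = 7x, so B = 0 and A = 7/25.
General solution: y = C₁cos(5x) + C₂sin(5x) + (7/25)x.


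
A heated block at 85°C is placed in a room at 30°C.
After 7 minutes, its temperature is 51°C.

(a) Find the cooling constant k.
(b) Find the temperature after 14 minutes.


Newton's law: T(t) = T_a + (T₀ - T_a)e^(-kt).
(a) Use T(7) = 51: (51 - 30)/(85 - 30) = e^(-k·7), so k = -ln(0.382)/7 ≈ 0.1375.
(b) Apply k to t = 14: T(14) = 30 + (55)e^(-1.926) ≈ 38.0°C.


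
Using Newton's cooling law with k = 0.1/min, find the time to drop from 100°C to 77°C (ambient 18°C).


From T(t) = T_a + (T₀ - T_a)e^(-kt), set T(t) = 77:
(77 - 18) / (100 - 18) = e^(-0.1t), so t = -ln(0.720)/0.1 ≈ 3.3 minutes.


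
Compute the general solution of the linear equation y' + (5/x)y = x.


P(x) = 5/x ⇒ μ = x^5.
(x^5 y)' = x^5·x^1 = x^6.
Integrate: x^5 y = x^7/(7) + C.
Solve for y: y = (1/7)x^2 + C/x^5.


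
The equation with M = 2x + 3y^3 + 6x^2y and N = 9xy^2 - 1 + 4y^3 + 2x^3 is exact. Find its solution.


Check exactness: ∂M/∂y = 9y^2 + 6x^2 and ∂N/∂x = 9y^2 + 6x^2; equal, so the equation is exact.
Integrate M with respect to x (treating y as constant): ∫M dx = x^2 + 3xy^3 + 2x^3y + h(y).
Differentiate w.r.t. y and set equal to N: the x-dependent terms already match, leaving h'(y) = -1 + 4y^3. Integrate: h(y) = -y + y^4.
So F(x,y) = x^2 + 3xy^3 - y + y^4 + 2x^3y.
General solution: x^2 + 3xy^3 - y + y^4 + 2x^3y = C.


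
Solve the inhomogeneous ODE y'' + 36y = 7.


Homogeneous part: r² + 36 = 0 ⇒ r = ±6i, so y_h = C₁cos(6x) + C₂sin(6x).
Try constant y_p = A; plug in: 36A = 7 ⇒ A = 7/36.
General solution: y = C₁cos(6x) + C₂sin(6x) + 7/36.


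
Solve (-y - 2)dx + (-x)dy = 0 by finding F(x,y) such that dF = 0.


Check exactness: ∂M/∂y = -1 and ∂N/∂x = -1; equal, so the equation is exact.
Integrate M with respect to x (treating y as constant): ∫M dx = -xy - 2x + h(y).
Differentiate w.r.t. y and set equal to N: all terms match, so h'(y) = 0 and h is a constant absorbed into C.
General solution: -xy - 2x = C.


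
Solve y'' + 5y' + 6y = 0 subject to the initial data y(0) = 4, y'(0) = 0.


Characteristic roots of r² + 5r + 6 = 0 are -2, -3.
General solution y = c₁ e^(-2x) + c₂ e^(-3x).
Apply y(0) = 4: c₁ + c₂ = 4. Apply y'(0) = 0: -2 c₁ - 3 c₂ = 0.
Solve: c₁ = 12, c₂ = -8.
Particular solution: y = 12e^(-2x) - 8e^(-3x).


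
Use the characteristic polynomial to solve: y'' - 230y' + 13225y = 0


Characteristic equation: r² - 230r + 13225 = 0, i.e. (r - 115)² = 0.
Repeated root r = 115; include an x factor for the second linearly independent solution.
General solution: y = (C₁ + C₂x)e^(115x).


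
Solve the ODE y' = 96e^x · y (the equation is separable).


Separate variables: dy/y = 96e^x dx.
Integrate: ln|y| = 96e^x + C₀.
Exponentiate: y = Ce^(96e^x).


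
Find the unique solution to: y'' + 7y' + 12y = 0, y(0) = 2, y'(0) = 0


Characteristic roots of r² + 7r + 12 = 0 are -3, -4.
General solution y = c₁ e^(-3x) + c₂ e^(-4x).
Apply y(0) = 2: c₁ + c₂ = 2. Apply y'(0) = 0: -3 c₁ - 4 c₂ = 0.
Solve: c₁ = 8, c₂ = -6.
Particular solution: y = 8e^(-3x) - 6e^(-4x).


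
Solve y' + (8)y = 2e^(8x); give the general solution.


P(x) = 8 ⇒ μ = e^(8x).
(μ y)' = 2e^(16x) ⇒ μ y = (2/16)e^(16x) + C.
Divide by μ: y = (1/8)e^(8x) + Ce^(-8x).


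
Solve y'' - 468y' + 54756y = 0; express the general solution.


Characteristic equation: r² - 468r + 54756 = 0, i.e. (r - 234)² = 0.
Repeated root r = 234; include an x factor for the second linearly independent solution.
General solution: y = (C₁ + C₂x)e^(234x).


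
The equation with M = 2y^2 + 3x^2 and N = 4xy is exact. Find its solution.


Check exactness: ∂M/∂y = 4y and ∂N/∂x = 4y; equal, so the equation is exact.
Integrate M with respect to x (treating y as constant): ∫M dx = 2xy^2 + x^3 + h(y).
Differentiate w.r.t. y and set equal to N: all terms match, so h'(y) = 0 and h is a constant absorbed into C.
General solution: 2xy^2 + x^3 = C.


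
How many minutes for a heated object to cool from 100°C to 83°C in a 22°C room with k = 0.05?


From T(t) = T_a + (T₀ - T_a)e^(-kt), set T(t) = 83:
(83 - 22) / (100 - 22) = e^(-0.05t), so t = -ln(0.782)/0.05 ≈ 4.9 minutes.


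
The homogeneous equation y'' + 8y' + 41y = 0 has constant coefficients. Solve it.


Characteristic equation: r² + 8r + 41 = 0.
Discriminant is negative; roots r = -4 ± 5i (complex conjugate pair).
General solution uses e^(α x)(C₁ cos(β x) + C₂ sin(β x)): y = e^(-4x)(C₁cos(5x) + C₂sin(5x)).


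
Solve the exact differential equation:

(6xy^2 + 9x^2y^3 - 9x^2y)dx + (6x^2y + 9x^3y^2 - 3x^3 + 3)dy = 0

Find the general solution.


Check exactness: ∂M/∂y = 12xy + 27x^2y^2 - 9x^2 and ∂N/∂x = 12xy + 27x^2y^2 - 9x^2; equal, so the equation is exact.
Integrate M with respect to x (treating y as constant): ∫M dx = 3x^2y^2 + 3x^3y^3 - 3x^3y + h(y).
Differentiate w.r.t. y and set equal to N: the x-dependent terms already match, leaving h'(y) = 3. Integrate: h(y) = 3y.
So F(x,y) = 3x^2y^2 + 3x^3y^3 - 3x^3y + 3y.
General solution: 3x^2y^2 + 3x^3y^3 - 3x^3y + 3y = C.


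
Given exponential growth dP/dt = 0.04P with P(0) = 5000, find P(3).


The ODE dP/dt = 0.04P has solution P(t) = P(0)e^(0.04t).
Substitute P(0) = 5000 and t = 3: P(3) = 5000 e^(0.12) ≈ 5637.


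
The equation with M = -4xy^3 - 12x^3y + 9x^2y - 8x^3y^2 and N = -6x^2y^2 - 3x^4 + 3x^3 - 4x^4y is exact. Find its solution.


Check exactness: ∂M/∂y = -12xy^2 - 12x^3 + 9x^2 - 16x^3y and ∂N/∂x = -12xy^2 - 12x^3 + 9x^2 - 16x^3y; equal, so the equation is exact.
Integrate M with respect to x (treating y as constant): ∫M dx = -2x^2y^3 - 3x^4y + 3x^3y - 2x^4y^2 + h(y).
Differentiate w.r.t. y and set equal to N: all terms match, so h'(y) = 0 and h is a constant absorbed into C.
General solution: -2x^2y^3 - 3x^4y + 3x^3y - 2x^4y^2 = C.


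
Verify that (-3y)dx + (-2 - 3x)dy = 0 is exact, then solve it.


Check exactness: ∂M/∂y = -3 and ∂N/∂x = -3; equal, so the equation is exact.
Integrate M with respect to x (treating y as constant): ∫M dx = -3xy + h(y).
Differentiate w.r.t. y and set equal to N: the x-dependent terms already match, leaving h'(y) = -2. Integrate: h(y) = -2y.
So F(x,y) = -2y - 3xy.
General solution: -2y - 3xy = C.


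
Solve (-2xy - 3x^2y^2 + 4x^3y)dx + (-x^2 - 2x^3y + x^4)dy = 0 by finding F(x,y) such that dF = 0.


Check exactness: ∂M/∂y = -2x - 6x^2y + 4x^3 and ∂N/∂x = -2x - 6x^2y + 4x^3; equal, so the equation is exact.
Integrate M with respect to x (treating y as constant): ∫M dx = -x^2y - x^3y^2 + x^4y + h(y).
Differentiate w.r.t. y and set equal to N: all terms match, so h'(y) = 0 and h is a constant absorbed into C.
General solution: -x^2y - x^3y^2 + x^4y = C.


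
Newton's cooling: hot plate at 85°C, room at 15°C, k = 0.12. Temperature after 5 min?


Newton's law: dT/dt = -k(T - T_a) has solution T(t) = T_a + (T₀ - T_a)e^(-kt).
Plug in T_a = 15, T₀ = 85, k = 0.12, t = 5: T(5) = 15 + (70)e^(-0.60) ≈ 53.4°C.


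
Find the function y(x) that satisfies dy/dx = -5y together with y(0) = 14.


General solution of y' = -5y is y = Ce^(-5x).
Apply y(0) = 14: C = 14.
Particular solution: y = 14e^(-5x).


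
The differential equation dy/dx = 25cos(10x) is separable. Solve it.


g(y) = 1, so integrate directly: y = ∫ 25cos(10x) dx = (5/2)sin(10x) + C.


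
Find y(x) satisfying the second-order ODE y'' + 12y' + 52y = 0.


Characteristic equation: r² + 12r + 52 = 0.
Discriminant is negative; roots r = -6 ± 4i (complex conjugate pair).
General solution uses e^(α x)(C₁ cos(β x) + C₂ sin(β x)): y = e^(-6x)(C₁cos(4x) + C₂sin(4x)).


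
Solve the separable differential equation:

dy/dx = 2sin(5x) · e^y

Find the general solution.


Separate: e^(-y) dy = 2sin(5x) dx.
Integrate: -e^(-y) = -(2/5)cos(5x) + C₀.
Rearrange: e^(-y) = (2/5)cos(5x) + C.


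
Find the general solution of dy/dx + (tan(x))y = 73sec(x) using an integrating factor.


P(x) = tan(x) ⇒ μ = e^(∫tan(x)dx) = sec(x).
(sec(x) y)' = 73sec²(x) ⇒ sec(x) y = 73tan(x) + C.
Multiply by cos(x): y = 73sin(x) + C·cos(x).


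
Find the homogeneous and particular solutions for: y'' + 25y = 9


Homogeneous part: r² + 25 = 0 ⇒ r = ±5i, so y_h = C₁cos(5x) + C₂sin(5x).
Try constant y_p = A; plug in: 25A = 9 ⇒ A = 9/25.
General solution: y = C₁cos(5x) + C₂sin(5x) + 9/25.


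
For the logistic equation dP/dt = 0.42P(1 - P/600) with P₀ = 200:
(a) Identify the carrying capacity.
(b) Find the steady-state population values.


Logistic ODE dP/dt = 0.42P(1 - P/600) has equilibria where dP/dt = 0, i.e. P = 0 or P = 600.
The coefficient (1 - P/K) = 0 when P = K, identifying K = 600 as the carrying capacity.
(a) K = 600; (b) equilibria P = 0 and P = 600.


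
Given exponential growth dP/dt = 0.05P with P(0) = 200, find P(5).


The ODE dP/dt = 0.05P has solution P(t) = P(0)e^(0.05t).
Substitute P(0) = 200 and t = 5: P(5) = 200 e^(0.25) ≈ 257.


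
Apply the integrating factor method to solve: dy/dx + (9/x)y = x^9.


P(x) = 9/x ⇒ μ = x^9.
(x^9 y)' = x^9·x^9 = x^18.
Integrate: x^9 y = x^19/(19) + C.
Solve for y: y = (1/19)x^10 + C/x^9.


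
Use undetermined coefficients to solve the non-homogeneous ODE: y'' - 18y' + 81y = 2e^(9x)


Characteristic polynomial (r - 9)² = 0; repeated root r = 9.
y_h = (C₁ + C₂x)e^(9x). Forcing matches the repeated root (resonance), so try y_p = Ax² e^(9x).
Substitute and solve for A: 2A = 2, so A = 1.
General solution: y = (C₁ + C₂x + x²)e^(9x).


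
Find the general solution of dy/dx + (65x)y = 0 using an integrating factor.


P(x) = 65x ⇒ μ = e^((65/2)x²).
Q(x) = 0 so μ y is constant: y = Ce^(-(65/2)x²).


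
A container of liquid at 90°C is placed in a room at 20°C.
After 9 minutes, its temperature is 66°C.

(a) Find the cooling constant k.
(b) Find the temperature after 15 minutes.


Newton's law: T(t) = T_a + (T₀ - T_a)e^(-kt).
(a) Use T(9) = 66: (66 - 20)/(90 - 20) = e^(-k·9), so k = -ln(0.657)/9 ≈ 0.0467.
(b) Apply k to t = 15: T(15) = 20 + (70)e^(-0.700) ≈ 54.8°C.


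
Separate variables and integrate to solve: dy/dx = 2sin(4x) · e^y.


Separate: e^(-y) dy = 2sin(4x) dx.
Integrate: -e^(-y) = -(1/2)cos(4x) + C₀.
Rearrange: e^(-y) = (1/2)cos(4x) + C.


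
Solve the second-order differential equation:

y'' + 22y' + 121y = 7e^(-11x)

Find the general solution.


Characteristic polynomial (r + 11)² = 0; repeated root r = -11.
y_h = (C₁ + C₂x)e^(-11x). Forcing matches the repeated root (resonance), so try y_p = Ax² e^(-11x).
Substitute and solve for A: 2A = 7, so A = 7/2.
General solution: y = (C₁ + C₂x + (7/2)x²)e^(-11x).


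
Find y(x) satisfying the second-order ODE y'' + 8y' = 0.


Characteristic equation: r² + 8r = 0.
Factor: (r + 8)(r - 0) = 0 ⇒ r = -8, 0 (distinct real).
General solution: y = C₁e^(-8x) + C₂.


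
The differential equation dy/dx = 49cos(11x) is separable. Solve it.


g(y) = 1, so integrate directly: y = ∫ 49cos(11x) dx = (49/11)sin(11x) + C.


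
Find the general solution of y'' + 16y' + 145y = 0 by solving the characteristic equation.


Characteristic equation: r² + 16r + 145 = 0.
Discriminant is negative; roots r = -8 ± 9i (complex conjugate pair).
General solution uses e^(α x)(C₁ cos(β x) + C₂ sin(β x)): y = e^(-8x)(C₁cos(9x) + C₂sin(9x)).


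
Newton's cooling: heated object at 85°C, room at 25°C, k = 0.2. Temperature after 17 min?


Newton's law: dT/dt = -k(T - T_a) has solution T(t) = T_a + (T₀ - T_a)e^(-kt).
Plug in T_a = 25, T₀ = 85, k = 0.2, t = 17: T(17) = 25 + (60)e^(-3.40) ≈ 27.0°C.


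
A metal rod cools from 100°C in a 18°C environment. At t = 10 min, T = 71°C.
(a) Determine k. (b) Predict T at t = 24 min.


Newton's law: T(t) = T_a + (T₀ - T_a)e^(-kt).
(a) Use T(10) = 71: (71 - 18)/(100 - 18) = e^(-k·10), so k = -ln(0.646)/10 ≈ 0.0436.
(b) Apply k to t = 24: T(24) = 18 + (82)e^(-1.047) ≈ 46.8°C.


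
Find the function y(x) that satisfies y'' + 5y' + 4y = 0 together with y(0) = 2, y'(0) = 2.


Characteristic roots of r² + 5r + 4 = 0 are -1, -4.
General solution y = c₁ e^(-x) + c₂ e^(-4x).
Apply y(0) = 2: c₁ + c₂ = 2. Apply y'(0) = 2: -1 c₁ - 4 c₂ = 2.
Solve: c₁ = 10/3, c₂ = -4/3.
Particular solution: y = (10/3)e^(-x) - (4/3)e^(-4x).


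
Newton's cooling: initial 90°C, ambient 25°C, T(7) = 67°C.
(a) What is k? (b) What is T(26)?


Newton's law: T(t) = T_a + (T₀ - T_a)e^(-kt).
(a) Use T(7) = 67: (67 - 25)/(90 - 25) = e^(-k·7), so k = -ln(0.646)/7 ≈ 0.0624.
(b) Apply k to t = 26: T(26) = 25 + (65)e^(-1.622) ≈ 37.8°C.


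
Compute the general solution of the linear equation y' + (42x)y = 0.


P(x) = 42x ⇒ μ = e^(21x²).
Q(x) = 0 so μ y is constant: y = Ce^(-21x²).


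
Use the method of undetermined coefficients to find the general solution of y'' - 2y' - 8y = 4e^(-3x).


Characteristic roots of r² - 2r - 8 = 0 are 4, -2.
y_h = C₁e^(4x) + C₂e^(-2x).
Forcing exponent -3 is not a characteristic root; try y_p = Ae^(-3x).
Substitute: A·(9 + (-2)·-3 + (-8)) = A·7 = 4, so A = 4/7.
General solution: y = C₁e^(4x) + C₂e^(-2x) + (4/7)e^(-3x).


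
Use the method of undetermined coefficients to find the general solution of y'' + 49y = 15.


Homogeneous part: r² + 49 = 0 ⇒ r = ±7i, so y_h = C₁cos(7x) + C₂sin(7x).
Try constant y_p = A; plug in: 49A = 15 ⇒ A = 15/49.
General solution: y = C₁cos(7x) + C₂sin(7x) + 15/49.


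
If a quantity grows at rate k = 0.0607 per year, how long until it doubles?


Exponential growth: P(t) = P₀ e^(0.0607t). Set P(t)/P₀ = 2: e^(0.0607t) = 2.
Solve: t = ln(2)/0.0607 ≈ 11.42 years.


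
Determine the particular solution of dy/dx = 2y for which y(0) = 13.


General solution of y' = 2y is y = Ce^(2x).
Apply y(0) = 13: C = 13.
Particular solution: y = 13e^(2x).


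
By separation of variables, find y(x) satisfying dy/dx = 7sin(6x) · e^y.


Separate: e^(-y) dy = 7sin(6x) dx.
Integrate: -e^(-y) = -(7/6)cos(6x) + C₀.
Rearrange: e^(-y) = (7/6)cos(6x) + C.


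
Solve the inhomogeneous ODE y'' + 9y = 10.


Homogeneous part: r² + 9 = 0 ⇒ r = ±3i, so y_h = C₁cos(3x) + C₂sin(3x).
Try constant y_p = A; plug in: 9A = 10 ⇒ A = 10/9.
General solution: y = C₁cos(3x) + C₂sin(3x) + 10/9.


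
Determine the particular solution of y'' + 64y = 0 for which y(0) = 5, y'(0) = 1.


Characteristic roots of r² + 64 = 0 are ±8i, so y = C₁cos(8x) + C₂sin(8x).
Apply y(0) = 5: C₁ = 5. Differentiate and apply y'(0) = 1: 8·C₂ = 1, so C₂ = 1/8.
Particular solution: y = 5cos(8x) + (1/8)sin(8x).


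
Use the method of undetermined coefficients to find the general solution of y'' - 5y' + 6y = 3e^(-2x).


Characteristic roots of r² - 5r + 6 = 0 are 2, 3.
y_h = C₁e^(2x) + C₂e^(3x).
Forcing exponent -2 is not a characteristic root; try y_p = Ae^(-2x).
Substitute: A·(4 + (-5)·-2 + (6)) = A·20 = 3, so A = 3/20.
General solution: y = C₁e^(2x) + C₂e^(3x) + (3/20)e^(-2x).


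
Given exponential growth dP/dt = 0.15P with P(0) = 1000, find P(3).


The ODE dP/dt = 0.15P has solution P(t) = P(0)e^(0.15t).
Substitute P(0) = 1000 and t = 3: P(3) = 1000 e^(0.45) ≈ 1568.


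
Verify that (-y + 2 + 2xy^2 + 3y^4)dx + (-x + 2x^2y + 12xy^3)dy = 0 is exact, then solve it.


Check exactness: ∂M/∂y = -1 + 4xy + 12y^3 and ∂N/∂x = -1 + 4xy + 12y^3; equal, so the equation is exact.
Integrate M with respect to x (treating y as constant): ∫M dx = -xy + 2x + x^2y^2 + 3xy^4 + h(y).
Differentiate w.r.t. y and set equal to N: all terms match, so h'(y) = 0 and h is a constant absorbed into C.
General solution: -xy + 2x + x^2y^2 + 3xy^4 = C.


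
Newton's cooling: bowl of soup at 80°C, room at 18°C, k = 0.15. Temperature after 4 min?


Newton's law: dT/dt = -k(T - T_a) has solution T(t) = T_a + (T₀ - T_a)e^(-kt).
Plug in T_a = 18, T₀ = 80, k = 0.15, t = 4: T(4) = 18 + (62)e^(-0.60) ≈ 52.0°C.


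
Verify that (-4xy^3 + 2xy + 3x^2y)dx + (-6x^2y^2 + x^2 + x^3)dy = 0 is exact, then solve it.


Check exactness: ∂M/∂y = -12xy^2 + 2x + 3x^2 and ∂N/∂x = -12xy^2 + 2x + 3x^2; equal, so the equation is exact.
Integrate M with respect to x (treating y as constant): ∫M dx = -2x^2y^3 + x^2y + x^3y + h(y).
Differentiate w.r.t. y and set equal to N: all terms match, so h'(y) = 0 and h is a constant absorbed into C.
General solution: -2x^2y^3 + x^2y + x^3y = C.
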